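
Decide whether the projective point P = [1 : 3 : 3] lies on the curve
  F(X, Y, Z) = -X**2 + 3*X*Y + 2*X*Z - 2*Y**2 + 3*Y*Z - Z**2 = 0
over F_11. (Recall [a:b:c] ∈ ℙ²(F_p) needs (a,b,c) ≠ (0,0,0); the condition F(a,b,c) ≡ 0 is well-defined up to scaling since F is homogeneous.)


F(1,3,3) ≡ 3 (mod 11); P is NOT on the curve.

Evaluate F(1, 3, 3) term-by-term (mod 11).
  -X**2 ↦ -1·1·1·1 = -1
  3*X*Y ↦ 3·1·3·1 = 9
  2*X*Z ↦ 2·1·1·3 = 6
  -2*Y**2 ↦ -2·1·9·1 = -18
  3*Y*Z ↦ 3·1·3·3 = 27
  -Z**2 ↦ -1·1·1·9 = -9
Sum: F(1, 3, 3) = (-1) + (9) + (6) + (-18) + (27) + (-9) = 14.
Reducing mod 11: 14 ≡ 3 (mod 11).
Since F(a, b, c) ≡ 3 ≠ 0 (mod 11), P does NOT lie on the curve.


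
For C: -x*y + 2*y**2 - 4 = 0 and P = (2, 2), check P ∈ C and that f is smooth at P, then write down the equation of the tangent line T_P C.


Tangent line at P: -2*x + 6*y - 8 = 0.

Step 1: f(2, 2) = 0, so P lies on C.
Step 2: partial derivatives
  f_x(x, y) = -y, f_y(x, y) = -x + 4*y.
  f_x(P) = -2, f_y(P) = 6 (gradient nonzero, so P is smooth).
Step 3: tangent line at P: -2·(x − 2) + 6·(y − 2) = 0.
Expanding: -2*x + 6*y - 8 = 0.


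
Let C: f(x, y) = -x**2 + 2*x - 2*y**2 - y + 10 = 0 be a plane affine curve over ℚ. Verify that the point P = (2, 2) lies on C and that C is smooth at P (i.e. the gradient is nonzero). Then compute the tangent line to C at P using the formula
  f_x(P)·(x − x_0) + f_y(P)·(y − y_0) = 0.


Tangent line at P: -2*x - 9*y + 22 = 0.

Step 1: f(2, 2) = 0, so P lies on C.
Step 2: partial derivatives
  f_x(x, y) = 2 - 2*x, f_y(x, y) = -4*y - 1.
  f_x(P) = -2, f_y(P) = -9 (gradient nonzero, so P is smooth).
Step 3: tangent line at P: -2·(x − 2) + -9·(y − 2) = 0.
Expanding: -2*x - 9*y + 22 = 0.


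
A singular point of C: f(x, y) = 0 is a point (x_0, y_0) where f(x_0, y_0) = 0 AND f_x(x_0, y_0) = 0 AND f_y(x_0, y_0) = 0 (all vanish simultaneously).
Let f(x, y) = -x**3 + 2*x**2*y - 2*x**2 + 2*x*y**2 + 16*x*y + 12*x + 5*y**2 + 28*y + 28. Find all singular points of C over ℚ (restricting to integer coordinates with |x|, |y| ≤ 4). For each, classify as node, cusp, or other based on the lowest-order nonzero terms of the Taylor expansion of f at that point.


Singular points: {(-2, -2)}; classification: cusp.

Compute partial derivatives:
  f_x = -3*x**2 + 4*x*y - 4*x + 2*y**2 + 16*y + 12.
  f_y = 2*x**2 + 4*x*y + 16*x + 10*y + 28.
Scan x_0 ∈ {−4, ..., 4}. For each x_0, f_y(x_0, y) is a polynomial in y; find its integer roots y ∈ {−4, ..., 4}, then test f_x and f at those candidates.
  x = -4: f_y(-4, y) = -6*y - 4; no integer root y with |y| ≤ 4.
  x = -3: f_y(-3, y) = -2*y - 2; vanishes at y ∈ {-1}. (-3, -1): f_x = -5 ≠ 0.
  x = -2: f_y(-2, y) = 2*y + 4; vanishes at y ∈ {-2}. (-2, -2): f_x = 0, f = 0 — SINGULAR.
  x = -1: f_y(-1, y) = 6*y + 14; no integer root y with |y| ≤ 4.
  x = 0: f_y(0, y) = 10*y + 28; no integer root y with |y| ≤ 4.
  x = 1: f_y(1, y) = 14*y + 46; no integer root y with |y| ≤ 4.
  x = 2: f_y(2, y) = 18*y + 68; no integer root y with |y| ≤ 4.
  x = 3: f_y(3, y) = 22*y + 94; no integer root y with |y| ≤ 4.
  x = 4: f_y(4, y) = 26*y + 124; no integer root y with |y| ≤ 4.
Only singular point on the grid: (-2, -2).
Classify: substitute x = -2 + u, y = -2 + v and expand: f = -u**3 + 2*u**2*v + 2*u*v**2 + v**2.
No constant or linear terms (consistent with a singular point). Quadratic part: v**2. Cubic part: -u**3 + 2*u**2*v + 2*u*v**2.
The quadratic part v**2 is a perfect square, so there is a single (double) tangent line v = 0, i.e. y = -2. Restricting the cubic part to that line (v = 0) leaves -u**3 ≠ 0, so f is not divisible by v and the branch is v² ≈ u**3 to lowest order — this is a cusp.
Classification: cusp.


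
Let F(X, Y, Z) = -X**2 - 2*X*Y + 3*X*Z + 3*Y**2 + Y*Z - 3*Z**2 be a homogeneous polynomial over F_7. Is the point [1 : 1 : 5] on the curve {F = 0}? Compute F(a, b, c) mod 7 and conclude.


F(1,1,5) ≡ 1 (mod 7); P is NOT on the curve.

Evaluate F(1, 1, 5) term-by-term (mod 7).
  -X**2 ↦ -1·1·1·1 = -1
  -2*X*Y ↦ -2·1·1·1 = -2
  3*X*Z ↦ 3·1·1·5 = 15
  3*Y**2 ↦ 3·1·1·1 = 3
  Y*Z ↦ 1·1·1·5 = 5
  -3*Z**2 ↦ -3·1·1·25 = -75
Sum: F(1, 1, 5) = (-1) + (-2) + (15) + (3) + (5) + (-75) = -55.
Reducing mod 7: -55 ≡ 1 (mod 7).
Since F(a, b, c) ≡ 1 ≠ 0 (mod 7), P does NOT lie on the curve.


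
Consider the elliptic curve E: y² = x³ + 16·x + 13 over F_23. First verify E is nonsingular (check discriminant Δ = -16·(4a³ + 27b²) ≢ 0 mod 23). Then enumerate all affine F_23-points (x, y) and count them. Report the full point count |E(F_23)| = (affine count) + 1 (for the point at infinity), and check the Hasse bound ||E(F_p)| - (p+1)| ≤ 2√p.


Affine points = {(0, 6), (0, 17), (4, 7), (4, 16), (6, 7), (6, 16), (7, 10), (7, 13), (8, 3), (8, 20), (9, 9), (9, 14), (10, 0), (11, 5), (11, 18), (12, 1), (12, 22), (13, 7), (13, 16), (16, 8), (16, 15), (17, 0), (19, 0)}; affine count = 23; |E(F_23)| = 24.

Discriminant check: Δ ∝ 4a³ + 27b² = 4·16³ + 27·13² = 4·4096 + 27·169 ≡ 17 (mod 23). Nonzero ⇒ E is nonsingular.
For each x ∈ F_23, compute rhs = x³ + 16·x + 13 mod 23, then count y ∈ F_23 with y² ≡ rhs.
  x = 0: rhs = 13, matching y values: 6, 17 (2 points).
  x = 1: rhs = 7, matching y values: none (0 points).
  x = 2: rhs = 7, matching y values: none (0 points).
  x = 3: rhs = 19, matching y values: none (0 points).
  x = 4: rhs = 3, matching y values: 7, 16 (2 points).
  x = 5: rhs = 11, matching y values: none (0 points).
  x = 6: rhs = 3, matching y values: 7, 16 (2 points).
  x = 7: rhs = 8, matching y values: 10, 13 (2 points).
  x = 8: rhs = 9, matching y values: 3, 20 (2 points).
  x = 9: rhs = 12, matching y values: 9, 14 (2 points).
  x = 10: rhs = 0, matching y values: 0 (1 points).
  x = 11: rhs = 2, matching y values: 5, 18 (2 points).
  x = 12: rhs = 1, matching y values: 1, 22 (2 points).
  x = 13: rhs = 3, matching y values: 7, 16 (2 points).
  x = 14: rhs = 14, matching y values: none (0 points).
  x = 15: rhs = 17, matching y values: none (0 points).
  x = 16: rhs = 18, matching y values: 8, 15 (2 points).
  x = 17: rhs = 0, matching y values: 0 (1 points).
  x = 18: rhs = 15, matching y values: none (0 points).
  x = 19: rhs = 0, matching y values: 0 (1 points).
  x = 20: rhs = 7, matching y values: none (0 points).
  x = 21: rhs = 19, matching y values: none (0 points).
  x = 22: rhs = 19, matching y values: none (0 points).
Total affine count: 23.
Full point count |E(F_23)| = 23 + 1 = 24.
Hasse bound: |24 − (23+1)| = |0| = 0 ≤ 2√23 ≈ 9.5917 ✓.


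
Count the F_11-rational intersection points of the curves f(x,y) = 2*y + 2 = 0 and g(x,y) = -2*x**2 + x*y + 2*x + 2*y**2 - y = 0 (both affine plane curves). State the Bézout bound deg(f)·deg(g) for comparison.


Common zeros: {(7, 10), (10, 10)}; count = 2; Bézout bound = 2.

deg(f) = 1, deg(g) = 2, so Bézout bound = 2.
Scan x ∈ F_11. For each x, list the y ∈ F_11 with f(x, y) ≡ 0 and those with g(x, y) ≡ 0 (mod 11); the common zeros in that column are the intersection.
  x = 0: f ≡ 0 at y ∈ {10}; g ≡ 0 at y ∈ {0, 6}; common: ∅.
  x = 1: f ≡ 0 at y ∈ {10}; g ≡ 0 at y ∈ {0}; common: ∅.
  x = 2: f ≡ 0 at y ∈ {10}; g ≡ 0 at y ∈ {8}; common: ∅.
  x = 3: f ≡ 0 at y ∈ {10}; g ≡ 0 at y ∈ {2, 8}; common: ∅.
  x = 4: f ≡ 0 at y ∈ {10}; g ≡ 0 at y ∈ {6, 9}; common: ∅.
  x = 5: f ≡ 0 at y ∈ {10}; g ≡ 0 at y ∈ ∅; common: ∅.
  x = 6: f ≡ 0 at y ∈ {10}; g ≡ 0 at y ∈ ∅; common: ∅.
  x = 7: f ≡ 0 at y ∈ {10}; g ≡ 0 at y ∈ {9, 10}; common: {10}.
  x = 8: f ≡ 0 at y ∈ {10}; g ≡ 0 at y ∈ ∅; common: ∅.
  x = 9: f ≡ 0 at y ∈ {10}; g ≡ 0 at y ∈ ∅; common: ∅.
  x = 10: f ≡ 0 at y ∈ {10}; g ≡ 0 at y ∈ {2, 10}; common: {10}.
Collecting: common zeros = {(7, 10), (10, 10)}, so the count is 2.
Comparison with the Bézout bound: 2 ≤ 2 = deg(f)·deg(g), as expected for curves with no common component (the bound is attained).


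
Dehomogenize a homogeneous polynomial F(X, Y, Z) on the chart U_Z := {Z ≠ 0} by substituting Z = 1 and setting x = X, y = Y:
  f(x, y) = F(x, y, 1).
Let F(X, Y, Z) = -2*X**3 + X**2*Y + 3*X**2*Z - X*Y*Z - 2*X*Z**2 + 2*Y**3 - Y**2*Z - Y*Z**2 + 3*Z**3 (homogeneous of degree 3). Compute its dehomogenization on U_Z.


f(x, y) = -2*x**3 + x**2*y + 3*x**2 - x*y - 2*x + 2*y**3 - y**2 - y + 3

On U_Z we set Z = 1. Each monomial c·X^i·Y^j·Z^k in F becomes c·x^i·y^j·1^k = c·x^i·y^j.
Substituting Z = 1: F(X, Y, 1) = -2*x**3 + x**2*y + 3*x**2 - x*y - 2*x + 2*y**3 - y**2 - y + 3.
Note: deg(f) ≤ deg(F) = 3; strict inequality happens when F is divisible by Z (lost terms).


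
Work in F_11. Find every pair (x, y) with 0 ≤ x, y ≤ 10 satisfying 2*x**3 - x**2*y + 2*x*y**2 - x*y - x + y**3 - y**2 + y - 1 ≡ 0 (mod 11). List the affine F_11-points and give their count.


Affine F_11-points: {(0, 1), (1, 0), (1, 3), (1, 7), (3, 7), (4, 2), (5, 7), (5, 8), (5, 9), (6, 1), (8, 10)}; count = 11.

For each of the 121 pairs (x, y) ∈ F_11², evaluate f(x, y) mod 11. Record the zeros.
  x = 0: [0↦10, 1↦0, 2↦5, 3↦9, 4↦7, 5↦5, 6↦9, 7↦3, 8↦4, 9↦7, 10↦7]  zeros at y ∈ {1}
  x = 1: [0↦0, 1↦1, 2↦10, 3↦0, 4↦10, 5↦2, 6↦4, 7↦0, 8↦7, 9↦9, 10↦1]  zeros at y ∈ {0, 3, 7}
  x = 2: [0↦2, 1↦1, 2↦1, 3↦8, 4↦6, 5↦1, 6↦10, 7↦6, 8↦6, 9↦5, 10↦9]  zeros at y ∈ ∅
  x = 3: [0↦6, 1↦1, 2↦1, 3↦1, 4↦7, 5↦3, 6↦6, 7↦0, 8↦2, 9↦7, 10↦10]  zeros at y ∈ {7}
  x = 4: [0↦2, 1↦2, 2↦0, 3↦2, 4↦3, 5↦9, 6↦4, 7↦5, 8↦7, 9↦5, 10↦5]  zeros at y ∈ {2}
  x = 5: [0↦2, 1↦5, 2↦10, 3↦1, 4↦6, 5↦9, 6↦5, 7↦0, 8↦0, 9↦0, 10↦6]  zeros at y ∈ {7, 8, 9}
  x = 6: [0↦7, 1↦0, 2↦10, 3↦10, 4↦6, 5↦4, 6↦10, 7↦8, 8↦4, 9↦4, 10↦3]  zeros at y ∈ {1}
  x = 7: [0↦7, 1↦10, 2↦1, 3↦8, 4↦4, 5↦6, 6↦9, 7↦8, 8↦9, 9↦7, 10↦8]  zeros at y ∈ ∅
  x = 8: [0↦3, 1↦3, 2↦6, 3↦7, 4↦1, 5↦5, 6↦3, 7↦1, 8↦5, 9↦10, 10↦0]  zeros at y ∈ {10}
  x = 9: [0↦7, 1↦2, 2↦4, 3↦8, 4↦9, 5↦2, 6↦4, 7↦10, 8↦4, 9↦3, 10↦2]  zeros at y ∈ ∅
  x = 10: [0↦9, 1↦8, 2↦7, 3↦1, 4↦7, 5↦9, 6↦2, 7↦3, 8↦7, 9↦9, 10↦4]  zeros at y ∈ ∅
Collecting zeros: affine points = {(0, 1), (1, 0), (1, 3), (1, 7), (3, 7), (4, 2), (5, 7), (5, 8), (5, 9), (6, 1), (8, 10)}.
Total count |C(F_11)_aff| = 11.


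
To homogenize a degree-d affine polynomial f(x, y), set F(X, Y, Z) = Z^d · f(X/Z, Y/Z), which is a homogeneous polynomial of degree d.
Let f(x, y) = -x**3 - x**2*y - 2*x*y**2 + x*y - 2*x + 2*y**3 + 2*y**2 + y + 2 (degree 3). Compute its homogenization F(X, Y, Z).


F(X, Y, Z) = -X**3 - X**2*Y - 2*X*Y**2 + X*Y*Z - 2*X*Z**2 + 2*Y**3 + 2*Y**2*Z + Y*Z**2 + 2*Z**3

deg(f) = 3.
Substitute x = X/Z, y = Y/Z into f, then multiply by Z^3.
  monomial -1·x^3·y^0 ↦ -1·X^3·Y^0·Z^0.
  monomial -1·x^2·y^1 ↦ -1·X^2·Y^1·Z^0.
  monomial -2·x^1·y^2 ↦ -2·X^1·Y^2·Z^0.
  monomial 1·x^1·y^1 ↦ 1·X^1·Y^1·Z^1.
  monomial -2·x^1·y^0 ↦ -2·X^1·Y^0·Z^2.
  monomial 2·x^0·y^3 ↦ 2·X^0·Y^3·Z^0.
  monomial 2·x^0·y^2 ↦ 2·X^0·Y^2·Z^1.
  monomial 1·x^0·y^1 ↦ 1·X^0·Y^1·Z^2.
  monomial 2·x^0·y^0 ↦ 2·X^0·Y^0·Z^3.
Collecting: F(X, Y, Z) = -X**3 - X**2*Y - 2*X*Y**2 + X*Y*Z - 2*X*Z**2 + 2*Y**3 + 2*Y**2*Z + Y*Z**2 + 2*Z**3.


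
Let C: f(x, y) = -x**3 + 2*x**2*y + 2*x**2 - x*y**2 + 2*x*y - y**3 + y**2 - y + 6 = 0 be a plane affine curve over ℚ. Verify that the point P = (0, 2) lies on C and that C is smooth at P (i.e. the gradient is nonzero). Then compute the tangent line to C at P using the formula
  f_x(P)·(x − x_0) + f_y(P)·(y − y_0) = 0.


Tangent line at P: 18 - 9*y = 0.

Step 1: f(0, 2) = 0, so P lies on C.
Step 2: partial derivatives
  f_x(x, y) = -3*x**2 + 4*x*y + 4*x - y**2 + 2*y, f_y(x, y) = 2*x**2 - 2*x*y + 2*x - 3*y**2 + 2*y - 1.
  f_x(P) = 0, f_y(P) = -9 (gradient nonzero, so P is smooth).
Step 3: tangent line at P: 0·(x − 0) + -9·(y − 2) = 0.
Expanding: 18 - 9*y = 0.


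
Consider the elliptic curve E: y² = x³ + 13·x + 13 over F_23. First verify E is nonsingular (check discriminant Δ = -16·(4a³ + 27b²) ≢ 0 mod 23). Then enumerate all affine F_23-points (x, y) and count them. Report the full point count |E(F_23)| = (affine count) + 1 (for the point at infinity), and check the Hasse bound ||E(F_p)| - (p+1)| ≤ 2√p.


Affine points = {(0, 6), (0, 17), (1, 2), (1, 21), (2, 1), (2, 22), (6, 10), (6, 13), (8, 10), (8, 13), (9, 10), (9, 13), (10, 4), (10, 19), (14, 8), (14, 15), (15, 8), (15, 15), (16, 4), (16, 19), (17, 8), (17, 15), (19, 9), (19, 14), (20, 4), (20, 19), (21, 5), (21, 18)}; affine count = 28; |E(F_23)| = 29.

Discriminant check: Δ ∝ 4a³ + 27b² = 4·13³ + 27·13² = 4·2197 + 27·169 ≡ 11 (mod 23). Nonzero ⇒ E is nonsingular.
For each x ∈ F_23, compute rhs = x³ + 13·x + 13 mod 23, then count y ∈ F_23 with y² ≡ rhs.
  x = 0: rhs = 13, matching y values: 6, 17 (2 points).
  x = 1: rhs = 4, matching y values: 2, 21 (2 points).
  x = 2: rhs = 1, matching y values: 1, 22 (2 points).
  x = 3: rhs = 10, matching y values: none (0 points).
  x = 4: rhs = 14, matching y values: none (0 points).
  x = 5: rhs = 19, matching y values: none (0 points).
  x = 6: rhs = 8, matching y values: 10, 13 (2 points).
  x = 7: rhs = 10, matching y values: none (0 points).
  x = 8: rhs = 8, matching y values: 10, 13 (2 points).
  x = 9: rhs = 8, matching y values: 10, 13 (2 points).
  x = 10: rhs = 16, matching y values: 4, 19 (2 points).
  x = 11: rhs = 15, matching y values: none (0 points).
  x = 12: rhs = 11, matching y values: none (0 points).
  x = 13: rhs = 10, matching y values: none (0 points).
  x = 14: rhs = 18, matching y values: 8, 15 (2 points).
  x = 15: rhs = 18, matching y values: 8, 15 (2 points).
  x = 16: rhs = 16, matching y values: 4, 19 (2 points).
  x = 17: rhs = 18, matching y values: 8, 15 (2 points).
  x = 18: rhs = 7, matching y values: none (0 points).
  x = 19: rhs = 12, matching y values: 9, 14 (2 points).
  x = 20: rhs = 16, matching y values: 4, 19 (2 points).
  x = 21: rhs = 2, matching y values: 5, 18 (2 points).
  x = 22: rhs = 22, matching y values: none (0 points).
Total affine count: 28.
Full point count |E(F_23)| = 28 + 1 = 29.
Hasse bound: |29 − (23+1)| = |5| = 5 ≤ 2√23 ≈ 9.5917 ✓.


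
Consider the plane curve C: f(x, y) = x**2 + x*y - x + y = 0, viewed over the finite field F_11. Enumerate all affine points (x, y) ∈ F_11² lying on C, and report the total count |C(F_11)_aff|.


Affine F_11-points: {(0, 0), (1, 0), (2, 3), (3, 4), (4, 2), (5, 4), (6, 2), (7, 3), (8, 6), (9, 6)}; count = 10.

For each of the 121 pairs (x, y) ∈ F_11², evaluate f(x, y) mod 11. Record the zeros.
  x = 0: [0↦0, 1↦1, 2↦2, 3↦3, 4↦4, 5↦5, 6↦6, 7↦7, 8↦8, 9↦9, 10↦10]  zeros at y ∈ {0}
  x = 1: [0↦0, 1↦2, 2↦4, 3↦6, 4↦8, 5↦10, 6↦1, 7↦3, 8↦5, 9↦7, 10↦9]  zeros at y ∈ {0}
  x = 2: [0↦2, 1↦5, 2↦8, 3↦0, 4↦3, 5↦6, 6↦9, 7↦1, 8↦4, 9↦7, 10↦10]  zeros at y ∈ {3}
  x = 3: [0↦6, 1↦10, 2↦3, 3↦7, 4↦0, 5↦4, 6↦8, 7↦1, 8↦5, 9↦9, 10↦2]  zeros at y ∈ {4}
  x = 4: [0↦1, 1↦6, 2↦0, 3↦5, 4↦10, 5↦4, 6↦9, 7↦3, 8↦8, 9↦2, 10↦7]  zeros at y ∈ {2}
  x = 5: [0↦9, 1↦4, 2↦10, 3↦5, 4↦0, 5↦6, 6↦1, 7↦7, 8↦2, 9↦8, 10↦3]  zeros at y ∈ {4}
  x = 6: [0↦8, 1↦4, 2↦0, 3↦7, 4↦3, 5↦10, 6↦6, 7↦2, 8↦9, 9↦5, 10↦1]  zeros at y ∈ {2}
  x = 7: [0↦9, 1↦6, 2↦3, 3↦0, 4↦8, 5↦5, 6↦2, 7↦10, 8↦7, 9↦4, 10↦1]  zeros at y ∈ {3}
  x = 8: [0↦1, 1↦10, 2↦8, 3↦6, 4↦4, 5↦2, 6↦0, 7↦9, 8↦7, 9↦5, 10↦3]  zeros at y ∈ {6}
  x = 9: [0↦6, 1↦5, 2↦4, 3↦3, 4↦2, 5↦1, 6↦0, 7↦10, 8↦9, 9↦8, 10↦7]  zeros at y ∈ {6}
  x = 10: [0↦2, 1↦2, 2↦2, 3↦2, 4↦2, 5↦2, 6↦2, 7↦2, 8↦2, 9↦2, 10↦2]  zeros at y ∈ ∅
Collecting zeros: affine points = {(0, 0), (1, 0), (2, 3), (3, 4), (4, 2), (5, 4), (6, 2), (7, 3), (8, 6), (9, 6)}.
Total count |C(F_11)_aff| = 10.


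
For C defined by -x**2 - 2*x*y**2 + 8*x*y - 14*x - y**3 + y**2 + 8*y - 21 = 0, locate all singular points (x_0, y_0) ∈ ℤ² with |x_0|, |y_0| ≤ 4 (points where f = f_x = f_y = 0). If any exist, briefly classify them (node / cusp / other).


Singular points: {(-3, 2)}; classification: node.

Compute partial derivatives:
  f_x = -2*x - 2*y**2 + 8*y - 14.
  f_y = -4*x*y + 8*x - 3*y**2 + 2*y + 8.
Scan x_0 ∈ {−4, ..., 4}. For each x_0, f_y(x_0, y) is a polynomial in y; find its integer roots y ∈ {−4, ..., 4}, then test f_x and f at those candidates.
  x = -4: f_y(-4, y) = -3*y**2 + 18*y - 24; vanishes at y ∈ {2, 4}. (-4, 2): f_x = 2 ≠ 0; (-4, 4): f_x = -6 ≠ 0.
  x = -3: f_y(-3, y) = -3*y**2 + 14*y - 16; vanishes at y ∈ {2}. (-3, 2): f_x = 0, f = 0 — SINGULAR.
  x = -2: f_y(-2, y) = -3*y**2 + 10*y - 8; vanishes at y ∈ {2}. (-2, 2): f_x = -2 ≠ 0.
  x = -1: f_y(-1, y) = -3*y**2 + 6*y; vanishes at y ∈ {0, 2}. (-1, 0): f_x = -12 ≠ 0; (-1, 2): f_x = -4 ≠ 0.
  x = 0: f_y(0, y) = -3*y**2 + 2*y + 8; vanishes at y ∈ {2}. (0, 2): f_x = -6 ≠ 0.
  x = 1: f_y(1, y) = -3*y**2 - 2*y + 16; vanishes at y ∈ {2}. (1, 2): f_x = -8 ≠ 0.
  x = 2: f_y(2, y) = -3*y**2 - 6*y + 24; vanishes at y ∈ {-4, 2}. (2, -4): f_x = -82 ≠ 0; (2, 2): f_x = -10 ≠ 0.
  x = 3: f_y(3, y) = -3*y**2 - 10*y + 32; vanishes at y ∈ {2}. (3, 2): f_x = -12 ≠ 0.
  x = 4: f_y(4, y) = -3*y**2 - 14*y + 40; vanishes at y ∈ {2}. (4, 2): f_x = -14 ≠ 0.
Only singular point on the grid: (-3, 2).
Classify: substitute x = -3 + u, y = 2 + v and expand: f = -u**2 - 2*u*v**2 - v**3 + v**2.
No constant or linear terms (consistent with a singular point). Quadratic part: -u**2 + v**2. Cubic part: -2*u*v**2 - v**3.
The quadratic part v**2 - u**2 = (v − u)(v + u) splits into two distinct linear factors, so there are two distinct tangent lines y − 2 = ±(x − -3) — this is a node (ordinary double point).
Classification: node.


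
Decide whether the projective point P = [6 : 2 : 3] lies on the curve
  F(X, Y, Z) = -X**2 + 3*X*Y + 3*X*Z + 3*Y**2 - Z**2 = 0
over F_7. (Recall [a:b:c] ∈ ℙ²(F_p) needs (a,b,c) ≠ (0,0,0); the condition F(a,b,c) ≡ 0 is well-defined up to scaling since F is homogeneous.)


F(6,2,3) ≡ 1 (mod 7); P is NOT on the curve.

Evaluate F(6, 2, 3) term-by-term (mod 7).
  -X**2 ↦ -1·36·1·1 = -36
  3*X*Y ↦ 3·6·2·1 = 36
  3*X*Z ↦ 3·6·1·3 = 54
  3*Y**2 ↦ 3·1·4·1 = 12
  -Z**2 ↦ -1·1·1·9 = -9
Sum: F(6, 2, 3) = (-36) + (36) + (54) + (12) + (-9) = 57.
Reducing mod 7: 57 ≡ 1 (mod 7).
Since F(a, b, c) ≡ 1 ≠ 0 (mod 7), P does NOT lie on the curve.


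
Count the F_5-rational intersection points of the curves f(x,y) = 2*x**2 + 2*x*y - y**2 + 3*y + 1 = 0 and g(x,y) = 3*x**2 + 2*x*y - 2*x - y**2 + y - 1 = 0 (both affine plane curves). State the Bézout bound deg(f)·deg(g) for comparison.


Common zeros: ∅; count = 0; Bézout bound = 4.

deg(f) = 2, deg(g) = 2, so Bézout bound = 4.
Scan x ∈ F_5. For each x, list the y ∈ F_5 with f(x, y) ≡ 0 and those with g(x, y) ≡ 0 (mod 5); the common zeros in that column are the intersection.
  x = 0: f ≡ 0 at y ∈ ∅; g ≡ 0 at y ∈ ∅; common: ∅.
  x = 1: f ≡ 0 at y ∈ ∅; g ≡ 0 at y ∈ {0, 3}; common: ∅.
  x = 2: f ≡ 0 at y ∈ {1}; g ≡ 0 at y ∈ ∅; common: ∅.
  x = 3: f ≡ 0 at y ∈ ∅; g ≡ 0 at y ∈ {0, 2}; common: ∅.
  x = 4: f ≡ 0 at y ∈ ∅; g ≡ 0 at y ∈ ∅; common: ∅.
Collecting: common zeros = ∅, so the count is 0.
Comparison with the Bézout bound: 0 ≤ 4 = deg(f)·deg(g), as expected for curves with no common component (the affine F_5-count falls short of the bound because intersections may lie at infinity, over extension fields, or carry multiplicity).


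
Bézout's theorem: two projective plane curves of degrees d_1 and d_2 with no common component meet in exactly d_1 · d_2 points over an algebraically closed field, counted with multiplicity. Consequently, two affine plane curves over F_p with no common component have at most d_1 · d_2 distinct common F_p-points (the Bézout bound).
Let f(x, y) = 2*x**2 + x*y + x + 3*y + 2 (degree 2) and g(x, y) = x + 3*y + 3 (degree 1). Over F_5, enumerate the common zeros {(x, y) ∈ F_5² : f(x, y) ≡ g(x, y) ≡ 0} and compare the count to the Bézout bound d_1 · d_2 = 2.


Common zeros: {(4, 1)}; count = 1; Bézout bound = 2.

deg(f) = 2, deg(g) = 1, so Bézout bound = 2.
Scan x ∈ F_5. For each x, list the y ∈ F_5 with f(x, y) ≡ 0 and those with g(x, y) ≡ 0 (mod 5); the common zeros in that column are the intersection.
  x = 0: f ≡ 0 at y ∈ {1}; g ≡ 0 at y ∈ {4}; common: ∅.
  x = 1: f ≡ 0 at y ∈ {0}; g ≡ 0 at y ∈ {2}; common: ∅.
  x = 2: f ≡ 0 at y ∈ ∅; g ≡ 0 at y ∈ {0}; common: ∅.
  x = 3: f ≡ 0 at y ∈ {2}; g ≡ 0 at y ∈ {3}; common: ∅.
  x = 4: f ≡ 0 at y ∈ {1}; g ≡ 0 at y ∈ {1}; common: {1}.
Collecting: common zeros = {(4, 1)}, so the count is 1.
Comparison with the Bézout bound: 1 ≤ 2 = deg(f)·deg(g), as expected for curves with no common component (the affine F_5-count falls short of the bound because intersections may lie at infinity, over extension fields, or carry multiplicity).


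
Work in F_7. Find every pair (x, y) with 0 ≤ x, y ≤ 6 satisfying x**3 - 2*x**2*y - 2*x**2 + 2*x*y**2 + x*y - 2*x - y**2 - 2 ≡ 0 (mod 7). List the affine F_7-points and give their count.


Affine F_7-points: {(1, 4), (3, 4), (3, 6), (5, 0), (5, 5), (6, 2), (6, 4)}; count = 7.

For each of the 49 pairs (x, y) ∈ F_7², evaluate f(x, y) mod 7. Record the zeros.
  x = 0: [0↦5, 1↦4, 2↦1, 3↦3, 4↦3, 5↦1, 6↦4]  zeros at y ∈ ∅
  x = 1: [0↦2, 1↦2, 2↦4, 3↦1, 4↦0, 5↦1, 6↦4]  zeros at y ∈ {4}
  x = 2: [0↦1, 1↦5, 2↦1, 3↦3, 4↦4, 5↦4, 6↦3]  zeros at y ∈ ∅
  x = 3: [0↦1, 1↦5, 2↦5, 3↦1, 4↦0, 5↦2, 6↦0]  zeros at y ∈ {4, 6}
  x = 4: [0↦1, 1↦1, 2↦1, 3↦1, 4↦1, 5↦1, 6↦1]  zeros at y ∈ ∅
  x = 5: [0↦0, 1↦6, 2↦2, 3↦2, 4↦6, 5↦0, 6↦5]  zeros at y ∈ {0, 5}
  x = 6: [0↦4, 1↦5, 2↦0, 3↦3, 4↦0, 5↦5, 6↦4]  zeros at y ∈ {2, 4}
Collecting zeros: affine points = {(1, 4), (3, 4), (3, 6), (5, 0), (5, 5), (6, 2), (6, 4)}.
Total count |C(F_7)_aff| = 7.


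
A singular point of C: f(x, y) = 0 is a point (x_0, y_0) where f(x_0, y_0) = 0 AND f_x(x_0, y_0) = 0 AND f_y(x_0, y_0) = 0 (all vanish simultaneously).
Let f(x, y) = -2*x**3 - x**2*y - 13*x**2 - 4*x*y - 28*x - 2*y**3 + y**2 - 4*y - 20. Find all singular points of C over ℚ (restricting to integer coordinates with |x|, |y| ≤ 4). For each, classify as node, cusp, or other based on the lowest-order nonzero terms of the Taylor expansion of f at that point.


Singular points: {(-2, 0)}; classification: node.

Compute partial derivatives:
  f_x = -6*x**2 - 2*x*y - 26*x - 4*y - 28.
  f_y = -x**2 - 4*x - 6*y**2 + 2*y - 4.
Scan x_0 ∈ {−4, ..., 4}. For each x_0, f_y(x_0, y) is a polynomial in y; find its integer roots y ∈ {−4, ..., 4}, then test f_x and f at those candidates.
  x = -4: f_y(-4, y) = -6*y**2 + 2*y - 4; no integer root y with |y| ≤ 4.
  x = -3: f_y(-3, y) = -6*y**2 + 2*y - 1; no integer root y with |y| ≤ 4.
  x = -2: f_y(-2, y) = -6*y**2 + 2*y; vanishes at y ∈ {0}. (-2, 0): f_x = 0, f = 0 — SINGULAR.
  x = -1: f_y(-1, y) = -6*y**2 + 2*y - 1; no integer root y with |y| ≤ 4.
  x = 0: f_y(0, y) = -6*y**2 + 2*y - 4; no integer root y with |y| ≤ 4.
  x = 1: f_y(1, y) = -6*y**2 + 2*y - 9; no integer root y with |y| ≤ 4.
  x = 2: f_y(2, y) = -6*y**2 + 2*y - 16; no integer root y with |y| ≤ 4.
  x = 3: f_y(3, y) = -6*y**2 + 2*y - 25; no integer root y with |y| ≤ 4.
  x = 4: f_y(4, y) = -6*y**2 + 2*y - 36; no integer root y with |y| ≤ 4.
Only singular point on the grid: (-2, 0).
Classify: substitute x = -2 + u, y = 0 + v and expand: f = -2*u**3 - u**2*v - u**2 - 2*v**3 + v**2.
No constant or linear terms (consistent with a singular point). Quadratic part: -u**2 + v**2. Cubic part: -2*u**3 - u**2*v - 2*v**3.
The quadratic part v**2 - u**2 = (v − u)(v + u) splits into two distinct linear factors, so there are two distinct tangent lines y − 0 = ±(x − -2) — this is a node (ordinary double point).
Classification: node.


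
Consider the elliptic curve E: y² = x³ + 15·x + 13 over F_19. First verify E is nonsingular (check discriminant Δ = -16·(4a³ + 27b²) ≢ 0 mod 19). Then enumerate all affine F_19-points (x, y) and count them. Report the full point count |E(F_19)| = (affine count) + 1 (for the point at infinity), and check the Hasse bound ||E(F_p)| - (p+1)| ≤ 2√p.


Affine points = {(3, 3), (3, 16), (4, 2), (4, 17), (5, 2), (5, 17), (7, 9), (7, 10), (10, 2), (10, 17), (13, 7), (13, 12), (16, 6), (16, 13), (18, 4), (18, 15)}; affine count = 16; |E(F_19)| = 17.

Discriminant check: Δ ∝ 4a³ + 27b² = 4·15³ + 27·13² = 4·3375 + 27·169 ≡ 13 (mod 19). Nonzero ⇒ E is nonsingular.
For each x ∈ F_19, compute rhs = x³ + 15·x + 13 mod 19, then count y ∈ F_19 with y² ≡ rhs.
  x = 0: rhs = 13, matching y values: none (0 points).
  x = 1: rhs = 10, matching y values: none (0 points).
  x = 2: rhs = 13, matching y values: none (0 points).
  x = 3: rhs = 9, matching y values: 3, 16 (2 points).
  x = 4: rhs = 4, matching y values: 2, 17 (2 points).
  x = 5: rhs = 4, matching y values: 2, 17 (2 points).
  x = 6: rhs = 15, matching y values: none (0 points).
  x = 7: rhs = 5, matching y values: 9, 10 (2 points).
  x = 8: rhs = 18, matching y values: none (0 points).
  x = 9: rhs = 3, matching y values: none (0 points).
  x = 10: rhs = 4, matching y values: 2, 17 (2 points).
  x = 11: rhs = 8, matching y values: none (0 points).
  x = 12: rhs = 2, matching y values: none (0 points).
  x = 13: rhs = 11, matching y values: 7, 12 (2 points).
  x = 14: rhs = 3, matching y values: none (0 points).
  x = 15: rhs = 3, matching y values: none (0 points).
  x = 16: rhs = 17, matching y values: 6, 13 (2 points).
  x = 17: rhs = 13, matching y values: none (0 points).
  x = 18: rhs = 16, matching y values: 4, 15 (2 points).
Total affine count: 16.
Full point count |E(F_19)| = 16 + 1 = 17.
Hasse bound: |17 − (19+1)| = |-3| = 3 ≤ 2√19 ≈ 8.7178 ✓.


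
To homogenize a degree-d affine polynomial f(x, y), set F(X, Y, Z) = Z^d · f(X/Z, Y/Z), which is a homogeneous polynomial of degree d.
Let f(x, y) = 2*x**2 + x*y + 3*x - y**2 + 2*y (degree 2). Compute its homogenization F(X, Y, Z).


F(X, Y, Z) = 2*X**2 + X*Y + 3*X*Z - Y**2 + 2*Y*Z

deg(f) = 2.
Substitute x = X/Z, y = Y/Z into f, then multiply by Z^2.
  monomial 2·x^2·y^0 ↦ 2·X^2·Y^0·Z^0.
  monomial 1·x^1·y^1 ↦ 1·X^1·Y^1·Z^0.
  monomial 3·x^1·y^0 ↦ 3·X^1·Y^0·Z^1.
  monomial -1·x^0·y^2 ↦ -1·X^0·Y^2·Z^0.
  monomial 2·x^0·y^1 ↦ 2·X^0·Y^1·Z^1.
Collecting: F(X, Y, Z) = 2*X**2 + X*Y + 3*X*Z - Y**2 + 2*Y*Z.


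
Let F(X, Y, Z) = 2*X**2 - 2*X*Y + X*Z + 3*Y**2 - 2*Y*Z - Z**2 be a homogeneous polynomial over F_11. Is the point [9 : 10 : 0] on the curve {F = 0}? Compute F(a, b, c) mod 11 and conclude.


F(9,10,0) ≡ 7 (mod 11); P is NOT on the curve.

Evaluate F(9, 10, 0) term-by-term (mod 11).
  2*X**2 ↦ 2·81·1·1 = 162
  -2*X*Y ↦ -2·9·10·1 = -180
  X*Z ↦ 1·9·1·0 = 0
  3*Y**2 ↦ 3·1·100·1 = 300
  -2*Y*Z ↦ -2·1·10·0 = 0
  -Z**2 ↦ -1·1·1·0 = 0
Sum: F(9, 10, 0) = (162) + (-180) + (0) + (300) + (0) + (0) = 282.
Reducing mod 11: 282 ≡ 7 (mod 11).
Since F(a, b, c) ≡ 7 ≠ 0 (mod 11), P does NOT lie on the curve.


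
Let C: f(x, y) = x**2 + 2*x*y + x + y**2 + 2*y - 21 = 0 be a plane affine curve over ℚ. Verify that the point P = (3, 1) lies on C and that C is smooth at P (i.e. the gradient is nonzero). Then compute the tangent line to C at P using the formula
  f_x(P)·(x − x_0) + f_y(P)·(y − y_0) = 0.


Tangent line at P: 9*x + 10*y - 37 = 0.

Step 1: f(3, 1) = 0, so P lies on C.
Step 2: partial derivatives
  f_x(x, y) = 2*x + 2*y + 1, f_y(x, y) = 2*x + 2*y + 2.
  f_x(P) = 9, f_y(P) = 10 (gradient nonzero, so P is smooth).
Step 3: tangent line at P: 9·(x − 3) + 10·(y − 1) = 0.
Expanding: 9*x + 10*y - 37 = 0.


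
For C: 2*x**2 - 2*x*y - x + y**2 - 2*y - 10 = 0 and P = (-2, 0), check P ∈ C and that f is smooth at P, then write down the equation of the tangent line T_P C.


Tangent line at P: -9*x + 2*y - 18 = 0.

Step 1: f(-2, 0) = 0, so P lies on C.
Step 2: partial derivatives
  f_x(x, y) = 4*x - 2*y - 1, f_y(x, y) = -2*x + 2*y - 2.
  f_x(P) = -9, f_y(P) = 2 (gradient nonzero, so P is smooth).
Step 3: tangent line at P: -9·(x − -2) + 2·(y − 0) = 0.
Expanding: -9*x + 2*y - 18 = 0.


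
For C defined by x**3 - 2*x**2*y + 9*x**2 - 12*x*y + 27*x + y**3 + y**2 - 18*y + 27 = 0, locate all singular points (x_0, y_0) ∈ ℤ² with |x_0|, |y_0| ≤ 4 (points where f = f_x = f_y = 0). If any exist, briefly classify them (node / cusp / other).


Singular points: {(-3, 0)}; classification: cusp.

Compute partial derivatives:
  f_x = 3*x**2 - 4*x*y + 18*x - 12*y + 27.
  f_y = -2*x**2 - 12*x + 3*y**2 + 2*y - 18.
Scan x_0 ∈ {−4, ..., 4}. For each x_0, f_y(x_0, y) is a polynomial in y; find its integer roots y ∈ {−4, ..., 4}, then test f_x and f at those candidates.
  x = -4: f_y(-4, y) = 3*y**2 + 2*y - 2; no integer root y with |y| ≤ 4.
  x = -3: f_y(-3, y) = 3*y**2 + 2*y; vanishes at y ∈ {0}. (-3, 0): f_x = 0, f = 0 — SINGULAR.
  x = -2: f_y(-2, y) = 3*y**2 + 2*y - 2; no integer root y with |y| ≤ 4.
  x = -1: f_y(-1, y) = 3*y**2 + 2*y - 8; vanishes at y ∈ {-2}. (-1, -2): f_x = 28 ≠ 0.
  x = 0: f_y(0, y) = 3*y**2 + 2*y - 18; no integer root y with |y| ≤ 4.
  x = 1: f_y(1, y) = 3*y**2 + 2*y - 32; no integer root y with |y| ≤ 4.
  x = 2: f_y(2, y) = 3*y**2 + 2*y - 50; no integer root y with |y| ≤ 4.
  x = 3: f_y(3, y) = 3*y**2 + 2*y - 72; no integer root y with |y| ≤ 4.
  x = 4: f_y(4, y) = 3*y**2 + 2*y - 98; no integer root y with |y| ≤ 4.
Only singular point on the grid: (-3, 0).
Classify: substitute x = -3 + u, y = 0 + v and expand: f = u**3 - 2*u**2*v + v**3 + v**2.
No constant or linear terms (consistent with a singular point). Quadratic part: v**2. Cubic part: u**3 - 2*u**2*v + v**3.
The quadratic part v**2 is a perfect square, so there is a single (double) tangent line v = 0, i.e. y = 0. Restricting the cubic part to that line (v = 0) leaves u**3 ≠ 0, so f is not divisible by v and the branch is v² ≈ -u**3 to lowest order — this is a cusp.
Classification: cusp.


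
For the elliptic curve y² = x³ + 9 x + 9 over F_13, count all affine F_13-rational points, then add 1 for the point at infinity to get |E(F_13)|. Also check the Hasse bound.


Affine points = {(0, 3), (0, 10), (2, 3), (2, 10), (5, 6), (5, 7), (7, 5), (7, 8), (9, 0), (11, 3), (11, 10), (12, 5), (12, 8)}; affine count = 13; |E(F_13)| = 14.

Discriminant check: Δ ∝ 4a³ + 27b² = 4·9³ + 27·9² = 4·729 + 27·81 ≡ 7 (mod 13). Nonzero ⇒ E is nonsingular.
For each x ∈ F_13, compute rhs = x³ + 9·x + 9 mod 13, then count y ∈ F_13 with y² ≡ rhs.
  x = 0: rhs = 9, matching y values: 3, 10 (2 points).
  x = 1: rhs = 6, matching y values: none (0 points).
  x = 2: rhs = 9, matching y values: 3, 10 (2 points).
  x = 3: rhs = 11, matching y values: none (0 points).
  x = 4: rhs = 5, matching y values: none (0 points).
  x = 5: rhs = 10, matching y values: 6, 7 (2 points).
  x = 6: rhs = 6, matching y values: none (0 points).
  x = 7: rhs = 12, matching y values: 5, 8 (2 points).
  x = 8: rhs = 8, matching y values: none (0 points).
  x = 9: rhs = 0, matching y values: 0 (1 points).
  x = 10: rhs = 7, matching y values: none (0 points).
  x = 11: rhs = 9, matching y values: 3, 10 (2 points).
  x = 12: rhs = 12, matching y values: 5, 8 (2 points).
Total affine count: 13.
Full point count |E(F_13)| = 13 + 1 = 14.
Hasse bound: |14 − (13+1)| = |0| = 0 ≤ 2√13 ≈ 7.2111 ✓.


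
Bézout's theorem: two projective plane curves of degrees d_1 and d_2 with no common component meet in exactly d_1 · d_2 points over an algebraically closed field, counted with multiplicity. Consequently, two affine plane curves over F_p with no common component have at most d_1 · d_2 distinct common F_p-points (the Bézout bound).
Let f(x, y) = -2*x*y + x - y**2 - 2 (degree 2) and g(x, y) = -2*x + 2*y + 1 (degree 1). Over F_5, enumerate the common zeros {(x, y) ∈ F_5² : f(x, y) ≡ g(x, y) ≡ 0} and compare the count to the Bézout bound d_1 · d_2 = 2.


Common zeros: ∅; count = 0; Bézout bound = 2.

deg(f) = 2, deg(g) = 1, so Bézout bound = 2.
Scan x ∈ F_5. For each x, list the y ∈ F_5 with f(x, y) ≡ 0 and those with g(x, y) ≡ 0 (mod 5); the common zeros in that column are the intersection.
  x = 0: f ≡ 0 at y ∈ ∅; g ≡ 0 at y ∈ {2}; common: ∅.
  x = 1: f ≡ 0 at y ∈ {4}; g ≡ 0 at y ∈ {3}; common: ∅.
  x = 2: f ≡ 0 at y ∈ {0, 1}; g ≡ 0 at y ∈ {4}; common: ∅.
  x = 3: f ≡ 0 at y ∈ {2}; g ≡ 0 at y ∈ {0}; common: ∅.
  x = 4: f ≡ 0 at y ∈ ∅; g ≡ 0 at y ∈ {1}; common: ∅.
Collecting: common zeros = ∅, so the count is 0.
Comparison with the Bézout bound: 0 ≤ 2 = deg(f)·deg(g), as expected for curves with no common component (the affine F_5-count falls short of the bound because intersections may lie at infinity, over extension fields, or carry multiplicity).


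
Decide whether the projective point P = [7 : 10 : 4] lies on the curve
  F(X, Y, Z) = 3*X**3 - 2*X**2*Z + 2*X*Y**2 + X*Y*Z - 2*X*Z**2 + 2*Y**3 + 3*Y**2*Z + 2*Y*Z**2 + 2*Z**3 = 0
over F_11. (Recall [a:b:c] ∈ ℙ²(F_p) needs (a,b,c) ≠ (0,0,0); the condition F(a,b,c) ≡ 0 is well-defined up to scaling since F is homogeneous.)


F(7,10,4) ≡ 10 (mod 11); P is NOT on the curve.

Evaluate F(7, 10, 4) term-by-term (mod 11).
  3*X**3 ↦ 3·343·1·1 = 1029
  -2*X**2*Z ↦ -2·49·1·4 = -392
  2*X*Y**2 ↦ 2·7·100·1 = 1400
  X*Y*Z ↦ 1·7·10·4 = 280
  -2*X*Z**2 ↦ -2·7·1·16 = -224
  2*Y**3 ↦ 2·1·1000·1 = 2000
  3*Y**2*Z ↦ 3·1·100·4 = 1200
  2*Y*Z**2 ↦ 2·1·10·16 = 320
  2*Z**3 ↦ 2·1·1·64 = 128
Sum: F(7, 10, 4) = (1029) + (-392) + (1400) + (280) + (-224) + (2000) + (1200) + (320) + (128) = 5741.
Reducing mod 11: 5741 ≡ 10 (mod 11).
Since F(a, b, c) ≡ 10 ≠ 0 (mod 11), P does NOT lie on the curve.


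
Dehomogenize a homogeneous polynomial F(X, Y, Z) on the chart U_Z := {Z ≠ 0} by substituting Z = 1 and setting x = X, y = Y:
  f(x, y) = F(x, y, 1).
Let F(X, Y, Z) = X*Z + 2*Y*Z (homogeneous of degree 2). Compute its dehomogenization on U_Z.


f(x, y) = x + 2*y

On U_Z we set Z = 1. Each monomial c·X^i·Y^j·Z^k in F becomes c·x^i·y^j·1^k = c·x^i·y^j.
Substituting Z = 1: F(X, Y, 1) = x + 2*y.
Note: deg(f) ≤ deg(F) = 2; strict inequality happens when F is divisible by Z (lost terms).


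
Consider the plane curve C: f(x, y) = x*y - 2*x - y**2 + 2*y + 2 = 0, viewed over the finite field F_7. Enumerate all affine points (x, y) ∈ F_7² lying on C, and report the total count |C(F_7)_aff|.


Affine F_7-points: {(1, 0), (1, 3), (2, 5), (2, 6), (3, 1), (3, 4)}; count = 6.

For each of the 49 pairs (x, y) ∈ F_7², evaluate f(x, y) mod 7. Record the zeros.
  x = 0: [0↦2, 1↦3, 2↦2, 3↦6, 4↦1, 5↦1, 6↦6]  zeros at y ∈ ∅
  x = 1: [0↦0, 1↦2, 2↦2, 3↦0, 4↦3, 5↦4, 6↦3]  zeros at y ∈ {0, 3}
  x = 2: [0↦5, 1↦1, 2↦2, 3↦1, 4↦5, 5↦0, 6↦0]  zeros at y ∈ {5, 6}
  x = 3: [0↦3, 1↦0, 2↦2, 3↦2, 4↦0, 5↦3, 6↦4]  zeros at y ∈ {1, 4}
  x = 4: [0↦1, 1↦6, 2↦2, 3↦3, 4↦2, 5↦6, 6↦1]  zeros at y ∈ ∅
  x = 5: [0↦6, 1↦5, 2↦2, 3↦4, 4↦4, 5↦2, 6↦5]  zeros at y ∈ ∅
  x = 6: [0↦4, 1↦4, 2↦2, 3↦5, 4↦6, 5↦5, 6↦2]  zeros at y ∈ ∅
Collecting zeros: affine points = {(1, 0), (1, 3), (2, 5), (2, 6), (3, 1), (3, 4)}.
Total count |C(F_7)_aff| = 6.


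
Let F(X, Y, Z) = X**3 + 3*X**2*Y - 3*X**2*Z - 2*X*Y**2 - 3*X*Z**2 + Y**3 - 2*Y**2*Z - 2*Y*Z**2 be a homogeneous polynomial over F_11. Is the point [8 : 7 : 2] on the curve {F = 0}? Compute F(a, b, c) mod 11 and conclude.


F(8,7,2) ≡ 1 (mod 11); P is NOT on the curve.

Evaluate F(8, 7, 2) term-by-term (mod 11).
  X**3 ↦ 1·512·1·1 = 512
  3*X**2*Y ↦ 3·64·7·1 = 1344
  -3*X**2*Z ↦ -3·64·1·2 = -384
  -2*X*Y**2 ↦ -2·8·49·1 = -784
  -3*X*Z**2 ↦ -3·8·1·4 = -96
  Y**3 ↦ 1·1·343·1 = 343
  -2*Y**2*Z ↦ -2·1·49·2 = -196
  -2*Y*Z**2 ↦ -2·1·7·4 = -56
Sum: F(8, 7, 2) = (512) + (1344) + (-384) + (-784) + (-96) + (343) + (-196) + (-56) = 683.
Reducing mod 11: 683 ≡ 1 (mod 11).
Since F(a, b, c) ≡ 1 ≠ 0 (mod 11), P does NOT lie on the curve.


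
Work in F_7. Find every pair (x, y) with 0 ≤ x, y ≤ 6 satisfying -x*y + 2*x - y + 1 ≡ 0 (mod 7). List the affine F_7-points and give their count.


Affine F_7-points: {(0, 1), (1, 5), (2, 4), (3, 0), (4, 6), (5, 3)}; count = 6.

For each of the 49 pairs (x, y) ∈ F_7², evaluate f(x, y) mod 7. Record the zeros.
  x = 0: [0↦1, 1↦0, 2↦6, 3↦5, 4↦4, 5↦3, 6↦2]  zeros at y ∈ {1}
  x = 1: [0↦3, 1↦1, 2↦6, 3↦4, 4↦2, 5↦0, 6↦5]  zeros at y ∈ {5}
  x = 2: [0↦5, 1↦2, 2↦6, 3↦3, 4↦0, 5↦4, 6↦1]  zeros at y ∈ {4}
  x = 3: [0↦0, 1↦3, 2↦6, 3↦2, 4↦5, 5↦1, 6↦4]  zeros at y ∈ {0}
  x = 4: [0↦2, 1↦4, 2↦6, 3↦1, 4↦3, 5↦5, 6↦0]  zeros at y ∈ {6}
  x = 5: [0↦4, 1↦5, 2↦6, 3↦0, 4↦1, 5↦2, 6↦3]  zeros at y ∈ {3}
  x = 6: [0↦6, 1↦6, 2↦6, 3↦6, 4↦6, 5↦6, 6↦6]  zeros at y ∈ ∅
Collecting zeros: affine points = {(0, 1), (1, 5), (2, 4), (3, 0), (4, 6), (5, 3)}.
Total count |C(F_7)_aff| = 6.


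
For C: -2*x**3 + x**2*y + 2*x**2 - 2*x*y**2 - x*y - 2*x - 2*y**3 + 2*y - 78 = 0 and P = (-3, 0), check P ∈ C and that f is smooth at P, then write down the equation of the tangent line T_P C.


Tangent line at P: -68*x + 14*y - 204 = 0.

Step 1: f(-3, 0) = 0, so P lies on C.
Step 2: partial derivatives
  f_x(x, y) = -6*x**2 + 2*x*y + 4*x - 2*y**2 - y - 2, f_y(x, y) = x**2 - 4*x*y - x - 6*y**2 + 2.
  f_x(P) = -68, f_y(P) = 14 (gradient nonzero, so P is smooth).
Step 3: tangent line at P: -68·(x − -3) + 14·(y − 0) = 0.
Expanding: -68*x + 14*y - 204 = 0.


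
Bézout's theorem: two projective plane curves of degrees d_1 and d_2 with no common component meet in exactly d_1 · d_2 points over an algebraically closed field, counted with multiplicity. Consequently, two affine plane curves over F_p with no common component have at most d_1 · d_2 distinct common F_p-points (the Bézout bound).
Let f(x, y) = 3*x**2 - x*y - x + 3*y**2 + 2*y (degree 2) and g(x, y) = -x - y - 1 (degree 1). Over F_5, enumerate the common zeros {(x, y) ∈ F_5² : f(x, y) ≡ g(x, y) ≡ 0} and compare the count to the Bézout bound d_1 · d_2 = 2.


Common zeros: ∅; count = 0; Bézout bound = 2.

deg(f) = 2, deg(g) = 1, so Bézout bound = 2.
Scan x ∈ F_5. For each x, list the y ∈ F_5 with f(x, y) ≡ 0 and those with g(x, y) ≡ 0 (mod 5); the common zeros in that column are the intersection.
  x = 0: f ≡ 0 at y ∈ {0, 1}; g ≡ 0 at y ∈ {4}; common: ∅.
  x = 1: f ≡ 0 at y ∈ ∅; g ≡ 0 at y ∈ {3}; common: ∅.
  x = 2: f ≡ 0 at y ∈ {0}; g ≡ 0 at y ∈ {2}; common: ∅.
  x = 3: f ≡ 0 at y ∈ ∅; g ≡ 0 at y ∈ {1}; common: ∅.
  x = 4: f ≡ 0 at y ∈ {1, 3}; g ≡ 0 at y ∈ {0}; common: ∅.
Collecting: common zeros = ∅, so the count is 0.
Comparison with the Bézout bound: 0 ≤ 2 = deg(f)·deg(g), as expected for curves with no common component (the affine F_5-count falls short of the bound because intersections may lie at infinity, over extension fields, or carry multiplicity).


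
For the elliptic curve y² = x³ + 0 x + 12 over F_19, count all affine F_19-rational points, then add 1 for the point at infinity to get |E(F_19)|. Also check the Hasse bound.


Affine points = {(2, 1), (2, 18), (3, 1), (3, 18), (4, 0), (5, 2), (5, 17), (6, 0), (8, 7), (8, 12), (9, 0), (10, 9), (10, 10), (12, 7), (12, 12), (13, 9), (13, 10), (14, 1), (14, 18), (15, 9), (15, 10), (16, 2), (16, 17), (17, 2), (17, 17), (18, 7), (18, 12)}; affine count = 27; |E(F_19)| = 28.

Discriminant check: Δ ∝ 4a³ + 27b² = 4·0³ + 27·12² = 4·0 + 27·144 ≡ 12 (mod 19). Nonzero ⇒ E is nonsingular.
For each x ∈ F_19, compute rhs = x³ + 0·x + 12 mod 19, then count y ∈ F_19 with y² ≡ rhs.
  x = 0: rhs = 12, matching y values: none (0 points).
  x = 1: rhs = 13, matching y values: none (0 points).
  x = 2: rhs = 1, matching y values: 1, 18 (2 points).
  x = 3: rhs = 1, matching y values: 1, 18 (2 points).
  x = 4: rhs = 0, matching y values: 0 (1 points).
  x = 5: rhs = 4, matching y values: 2, 17 (2 points).
  x = 6: rhs = 0, matching y values: 0 (1 points).
  x = 7: rhs = 13, matching y values: none (0 points).
  x = 8: rhs = 11, matching y values: 7, 12 (2 points).
  x = 9: rhs = 0, matching y values: 0 (1 points).
  x = 10: rhs = 5, matching y values: 9, 10 (2 points).
  x = 11: rhs = 13, matching y values: none (0 points).
  x = 12: rhs = 11, matching y values: 7, 12 (2 points).
  x = 13: rhs = 5, matching y values: 9, 10 (2 points).
  x = 14: rhs = 1, matching y values: 1, 18 (2 points).
  x = 15: rhs = 5, matching y values: 9, 10 (2 points).
  x = 16: rhs = 4, matching y values: 2, 17 (2 points).
  x = 17: rhs = 4, matching y values: 2, 17 (2 points).
  x = 18: rhs = 11, matching y values: 7, 12 (2 points).
Total affine count: 27.
Full point count |E(F_19)| = 27 + 1 = 28.
Hasse bound: |28 − (19+1)| = |8| = 8 ≤ 2√19 ≈ 8.7178 ✓.
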